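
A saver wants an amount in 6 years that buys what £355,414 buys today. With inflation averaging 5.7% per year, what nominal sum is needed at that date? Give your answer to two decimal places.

Cumulative price-level factor: (1+5.7%)^6 ≈ 1.3946008445.
The nominal amount required is £355,414 scaled up by that factor.

£495,660.66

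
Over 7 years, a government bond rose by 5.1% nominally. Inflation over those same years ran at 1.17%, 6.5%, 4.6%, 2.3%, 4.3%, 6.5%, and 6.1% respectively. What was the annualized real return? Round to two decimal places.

Cumulative inflation factor: 1.0117 × 1.065 × 1.046 × 1.023 × 1.043 × 1.065 × 1.061 ≈ 1.35881.
Nominal growth factor: 1.05100. Real growth factor = 1.05100 / 1.35881 ≈ 0.77347.
Annualized: 0.77347^(1/7) − 1 ≈ -0.03603.

-3.60%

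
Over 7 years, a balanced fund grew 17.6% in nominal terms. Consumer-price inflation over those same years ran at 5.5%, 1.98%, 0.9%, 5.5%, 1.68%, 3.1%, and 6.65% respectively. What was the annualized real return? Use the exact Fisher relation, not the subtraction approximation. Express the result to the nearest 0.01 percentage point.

Cumulative inflation factor: 1.055 × 1.0198 × 1.009 × 1.055 × 1.0168 × 1.031 × 1.0665 ≈ 1.28046.
Nominal growth factor: 1.17600. Real growth factor = 1.17600 / 1.28046 ≈ 0.91842.
Annualized: 0.91842^(1/7) − 1 ≈ -0.01208.

-1.21%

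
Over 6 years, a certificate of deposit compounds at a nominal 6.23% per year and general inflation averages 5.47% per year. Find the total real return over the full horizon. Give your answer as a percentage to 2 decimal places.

4.40%

The annual real rate is (1+6.23%)/(1+5.47%) − 1 = 0.7206%.
Compounded over 6 years: (1 + 0.007206)^6 − 1 ≈ 0.04402.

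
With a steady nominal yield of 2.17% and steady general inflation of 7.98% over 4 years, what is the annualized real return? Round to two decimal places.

With constant rates the annual real return is the same each year: (1+2.17%)/(1+7.98%) − 1 = -0.05381.

-5.38%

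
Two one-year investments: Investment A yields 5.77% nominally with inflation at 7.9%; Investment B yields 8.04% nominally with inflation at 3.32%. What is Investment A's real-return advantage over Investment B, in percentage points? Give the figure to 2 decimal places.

Investment A real return: 1.0577/1.079 − 1 = -1.974%.
Investment B real return: 1.0804/1.0332 − 1 = 4.568%.
Difference: -1.974 − 4.568 = -6.542 pp.

-6.54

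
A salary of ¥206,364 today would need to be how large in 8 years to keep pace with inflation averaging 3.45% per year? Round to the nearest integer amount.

¥270,694

Cumulative price-level factor: (1+3.45%)^8 ≈ 1.3117285164.
Multiplying ¥206,364 by the price-level factor gives the future nominal sum.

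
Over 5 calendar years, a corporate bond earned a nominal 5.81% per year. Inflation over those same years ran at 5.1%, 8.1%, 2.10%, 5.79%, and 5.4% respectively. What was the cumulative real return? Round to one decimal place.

2.5%

Cumulative inflation factor: 1.051 × 1.081 × 1.0210 × 1.0579 × 1.054 ≈ 1.29342.
Nominal growth factor: 1.32627. Real growth factor = 1.32627 / 1.29342 ≈ 1.02540.
Total real return ≈ 2.5402%.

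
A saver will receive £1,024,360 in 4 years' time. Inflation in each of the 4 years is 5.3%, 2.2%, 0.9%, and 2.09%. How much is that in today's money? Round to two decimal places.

£924,057.45

Price-level factor over 4 years: 1.053 × 1.022 × 1.009 × 1.0209 ≈ 1.1085457902.
Purchasing power today: £1,024,360 divided by that factor.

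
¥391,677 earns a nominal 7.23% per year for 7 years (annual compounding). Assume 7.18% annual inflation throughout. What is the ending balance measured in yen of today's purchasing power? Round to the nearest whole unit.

Nominal value at maturity: ¥391,677 × (1 + 7.23%)^7 ≈ ¥638,473.
Price-level factor over 7 years: (1 + 7.18%)^7 ≈ 1.6247863765.
The maturity value deflated by that factor is the answer in today's purchasing power.

¥392,958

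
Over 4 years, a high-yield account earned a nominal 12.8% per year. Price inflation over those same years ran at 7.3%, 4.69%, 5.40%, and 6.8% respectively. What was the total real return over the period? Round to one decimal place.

28.0%

Cumulative inflation factor: 1.073 × 1.0469 × 1.0540 × 1.068 ≈ 1.26449.
Nominal growth factor: 1.61896. Real growth factor = 1.61896 / 1.26449 ≈ 1.28032.
Total real return ≈ 28.0323%.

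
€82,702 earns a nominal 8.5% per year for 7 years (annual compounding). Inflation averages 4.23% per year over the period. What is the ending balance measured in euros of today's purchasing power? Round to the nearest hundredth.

Nominal value at maturity: €82,702 × (1 + 8.5%)^7 ≈ €146,394.30.
Price-level factor over 7 years: (1 + 4.23%)^7 ≈ 1.3364390727.
The maturity value deflated by that factor is the answer in today's purchasing power.

€109,540.57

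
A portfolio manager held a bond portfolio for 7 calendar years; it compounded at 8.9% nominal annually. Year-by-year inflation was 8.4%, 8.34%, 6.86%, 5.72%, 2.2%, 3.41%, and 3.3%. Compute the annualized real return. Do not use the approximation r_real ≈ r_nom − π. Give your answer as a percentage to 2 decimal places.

3.29%

Cumulative inflation factor: 1.084 × 1.0834 × 1.0686 × 1.0572 × 1.022 × 1.0341 × 1.033 ≈ 1.44845.
Nominal growth factor: 1.81633. Real growth factor = 1.81633 / 1.44845 ≈ 1.25398.
Annualized: 1.25398^(1/7) − 1 ≈ 0.03286.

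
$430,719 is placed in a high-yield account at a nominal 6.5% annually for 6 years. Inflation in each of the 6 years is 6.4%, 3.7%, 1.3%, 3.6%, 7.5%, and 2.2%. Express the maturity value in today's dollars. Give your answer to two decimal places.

$494,017.95

Nominal value at maturity: $430,719 × (1 + 6.5%)^6 ≈ $628,480.31.
Price-level factor over 6 years: 1.064 × 1.037 × 1.013 × 1.036 × 1.075 × 1.022 ≈ 1.2721811173.
Dividing the nominal maturity value by the price-level factor gives the value in today's money.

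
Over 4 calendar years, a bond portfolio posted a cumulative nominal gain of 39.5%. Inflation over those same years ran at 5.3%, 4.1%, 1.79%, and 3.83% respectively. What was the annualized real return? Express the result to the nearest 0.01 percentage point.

4.75%

Cumulative inflation factor: 1.053 × 1.041 × 1.0179 × 1.0383 ≈ 1.15853.
Nominal growth factor: 1.39500. Real growth factor = 1.39500 / 1.15853 ≈ 1.20411.
Annualized: 1.20411^(1/4) − 1 ≈ 0.04753.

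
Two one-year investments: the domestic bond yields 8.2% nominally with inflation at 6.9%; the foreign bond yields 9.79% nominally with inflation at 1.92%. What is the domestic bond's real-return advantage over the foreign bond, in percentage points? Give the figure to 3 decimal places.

The domestic bond real return: 1.082/1.069 − 1 = 1.2161%.
The foreign bond real return: 1.0979/1.0192 − 1 = 7.7217%.
Difference: 1.2161 − 7.7217 = -6.5056 pp.

-6.506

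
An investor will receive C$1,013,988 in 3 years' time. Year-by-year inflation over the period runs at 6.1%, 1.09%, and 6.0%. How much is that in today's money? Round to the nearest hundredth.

C$891,873.73

Price-level factor over 3 years: 1.061 × 1.0109 × 1.060 = 1.136918794.
Purchasing power today: C$1,013,988 divided by that factor.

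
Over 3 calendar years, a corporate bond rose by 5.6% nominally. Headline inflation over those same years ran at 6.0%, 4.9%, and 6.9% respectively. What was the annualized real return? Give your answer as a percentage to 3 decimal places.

-3.868%

Cumulative inflation factor: 1.060 × 1.049 × 1.069 ≈ 1.18866.
Nominal growth factor: 1.05600. Real growth factor = 1.05600 / 1.18866 ≈ 0.88839.
Annualized: 0.88839^(1/3) − 1 ≈ -0.03868.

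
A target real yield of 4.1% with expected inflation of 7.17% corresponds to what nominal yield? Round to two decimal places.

By the Fisher equation, 1 + r_nom = (1 + 4.1%)(1 + 7.17%) = 1.041 × 1.0717 = 1.1156397.
So r_nom = 11.56397%.

11.56%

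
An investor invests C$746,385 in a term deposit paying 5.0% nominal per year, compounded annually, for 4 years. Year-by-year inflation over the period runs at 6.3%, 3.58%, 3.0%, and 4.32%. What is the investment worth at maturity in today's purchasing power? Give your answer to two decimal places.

Nominal value at maturity: C$746,385 × (1 + 5.0%)^4 ≈ C$907,235.63.
Price-level factor over 4 years: 1.063 × 1.0358 × 1.030 × 1.0432 ≈ 1.1830796231.
Dividing the nominal maturity value by the price-level factor gives the value in today's money.

C$766,842.41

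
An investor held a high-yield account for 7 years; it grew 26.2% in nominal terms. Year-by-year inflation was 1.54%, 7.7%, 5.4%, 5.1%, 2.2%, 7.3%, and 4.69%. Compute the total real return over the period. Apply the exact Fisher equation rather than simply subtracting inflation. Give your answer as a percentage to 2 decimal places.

Cumulative inflation factor: 1.0154 × 1.077 × 1.054 × 1.051 × 1.022 × 1.073 × 1.0469 ≈ 1.39076.
Nominal growth factor: 1.26200. Real growth factor = 1.26200 / 1.39076 ≈ 0.90742.
Total real return ≈ -9.2582%.

-9.26%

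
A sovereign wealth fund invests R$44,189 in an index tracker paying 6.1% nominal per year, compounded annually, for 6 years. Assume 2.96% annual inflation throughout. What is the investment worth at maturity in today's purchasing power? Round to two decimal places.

Nominal value at maturity: R$44,189 × (1 + 6.1%)^6 ≈ R$63,038.59.
Price-level factor over 6 years: (1 + 2.96%)^6 ≈ 1.1912727386.
Dividing the nominal maturity value by the price-level factor gives the value in today's money.

R$52,917.01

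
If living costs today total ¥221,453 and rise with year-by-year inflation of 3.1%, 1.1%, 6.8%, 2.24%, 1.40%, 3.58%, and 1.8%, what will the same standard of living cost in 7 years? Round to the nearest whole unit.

Cumulative price-level factor: 1.031 × 1.011 × 1.068 × 1.0224 × 1.0140 × 1.0358 × 1.018 ≈ 1.2169242740.
Multiplying ¥221,453 by the price-level factor gives the future nominal sum.

¥269,492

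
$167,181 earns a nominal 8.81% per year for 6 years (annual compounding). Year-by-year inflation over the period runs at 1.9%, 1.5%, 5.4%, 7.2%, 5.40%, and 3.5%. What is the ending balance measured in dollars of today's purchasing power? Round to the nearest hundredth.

Nominal value at maturity: $167,181 × (1 + 8.81%)^6 ≈ $277,459.62.
Price-level factor over 6 years: 1.019 × 1.015 × 1.054 × 1.072 × 1.0540 × 1.035 ≈ 1.2748426463.
The maturity value deflated by that factor is the answer in today's purchasing power.

$217,642.25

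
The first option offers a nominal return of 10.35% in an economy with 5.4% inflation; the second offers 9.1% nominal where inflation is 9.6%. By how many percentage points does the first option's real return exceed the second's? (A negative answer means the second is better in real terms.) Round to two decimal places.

5.15

The first option real return: 1.1035/1.054 − 1 = 4.696%.
The second real return: 1.091/1.096 − 1 = -0.456%.
Difference: 4.696 − (-0.456) = 5.152 pp.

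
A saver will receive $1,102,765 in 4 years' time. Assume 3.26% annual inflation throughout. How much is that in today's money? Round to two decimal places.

Price-level factor over 4 years: (1 + 3.26%)^4 ≈ 1.1369162734.
Purchasing power today: $1,102,765 divided by that factor.

$969,961.49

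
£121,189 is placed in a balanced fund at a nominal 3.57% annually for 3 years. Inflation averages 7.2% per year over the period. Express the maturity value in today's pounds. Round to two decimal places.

£109,290.09

Nominal value at maturity: £121,189 × (1 + 3.57%)^3 ≈ £134,637.22.
Price-level factor over 3 years: (1 + 7.2%)^3 = 1.231925248.
Dividing the nominal maturity value by the price-level factor gives the value in today's money.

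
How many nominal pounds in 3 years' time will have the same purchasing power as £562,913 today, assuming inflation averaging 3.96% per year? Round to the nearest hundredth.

Cumulative price-level factor: (1+3.96%)^3 ≈ 1.1235665791.
The nominal amount required is £562,913 scaled up by that factor.

£632,470.23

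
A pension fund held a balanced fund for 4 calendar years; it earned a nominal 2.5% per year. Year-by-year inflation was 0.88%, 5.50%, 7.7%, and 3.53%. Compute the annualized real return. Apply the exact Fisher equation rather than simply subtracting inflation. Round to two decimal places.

Cumulative inflation factor: 1.0088 × 1.0550 × 1.077 × 1.0353 ≈ 1.18670.
Nominal growth factor: 1.10381. Real growth factor = 1.10381 / 1.18670 ≈ 0.93016.
Annualized: 0.93016^(1/4) − 1 ≈ -0.01794.

-1.79%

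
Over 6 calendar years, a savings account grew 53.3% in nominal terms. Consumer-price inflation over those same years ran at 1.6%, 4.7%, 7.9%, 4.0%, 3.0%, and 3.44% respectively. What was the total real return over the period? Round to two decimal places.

Cumulative inflation factor: 1.016 × 1.047 × 1.079 × 1.040 × 1.030 × 1.0344 ≈ 1.27181.
Nominal growth factor: 1.53300. Real growth factor = 1.53300 / 1.27181 ≈ 1.20537.
Total real return ≈ 20.5372%.

20.54%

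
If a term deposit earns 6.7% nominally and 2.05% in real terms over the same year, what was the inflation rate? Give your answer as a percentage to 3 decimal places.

4.557%

From (1+r_nom) = (1+r_real)(1+π), we get 1+π = (1 + 6.7%)/(1 + 2.05%) = 1.067/1.0205 ≈ 1.04557.
So π ≈ 4.5566%.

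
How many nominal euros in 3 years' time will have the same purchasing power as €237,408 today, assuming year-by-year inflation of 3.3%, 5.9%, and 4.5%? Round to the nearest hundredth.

€271,398.80

Cumulative price-level factor: 1.033 × 1.059 × 1.045 = 1.143174615.
Multiplying €237,408 by the price-level factor gives the future nominal sum.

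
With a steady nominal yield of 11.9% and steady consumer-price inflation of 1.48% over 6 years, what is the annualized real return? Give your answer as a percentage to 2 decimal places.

With constant rates the annual real return is the same each year: (1+11.9%)/(1+1.48%) − 1 = 0.10268.

10.27%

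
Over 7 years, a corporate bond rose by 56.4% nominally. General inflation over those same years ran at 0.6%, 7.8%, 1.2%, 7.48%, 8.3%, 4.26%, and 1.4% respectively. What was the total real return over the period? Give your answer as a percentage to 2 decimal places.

Cumulative inflation factor: 1.006 × 1.078 × 1.012 × 1.0748 × 1.083 × 1.0426 × 1.014 ≈ 1.35054.
Nominal growth factor: 1.56400. Real growth factor = 1.56400 / 1.35054 ≈ 1.15805.
Total real return ≈ 15.8051%.

15.81%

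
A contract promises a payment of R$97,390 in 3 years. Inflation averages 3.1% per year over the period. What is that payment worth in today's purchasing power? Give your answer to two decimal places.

Price-level factor over 3 years: (1 + 3.1%)^3 = 1.095912791.
Purchasing power today: R$97,390 divided by that factor.

R$88,866.56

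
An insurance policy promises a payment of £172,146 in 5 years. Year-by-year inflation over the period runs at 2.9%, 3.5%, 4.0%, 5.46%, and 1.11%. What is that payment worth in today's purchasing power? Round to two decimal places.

Price-level factor over 5 years: 1.029 × 1.035 × 1.040 × 1.0546 × 1.0111 ≈ 1.1810572264.
Purchasing power today: £172,146 divided by that factor.

£145,755.85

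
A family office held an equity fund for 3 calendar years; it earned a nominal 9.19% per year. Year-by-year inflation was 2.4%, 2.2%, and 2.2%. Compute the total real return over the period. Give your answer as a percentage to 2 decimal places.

Cumulative inflation factor: 1.024 × 1.022 × 1.022 ≈ 1.06955.
Nominal growth factor: 1.30181. Real growth factor = 1.30181 / 1.06955 ≈ 1.21716.
Total real return ≈ 21.7158%.

21.72%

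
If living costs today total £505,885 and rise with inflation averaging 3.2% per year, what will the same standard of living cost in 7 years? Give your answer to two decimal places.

£630,680.91

Cumulative price-level factor: (1+3.2%)^7 ≈ 1.2466882924.
Multiplying £505,885 by the price-level factor gives the future nominal sum.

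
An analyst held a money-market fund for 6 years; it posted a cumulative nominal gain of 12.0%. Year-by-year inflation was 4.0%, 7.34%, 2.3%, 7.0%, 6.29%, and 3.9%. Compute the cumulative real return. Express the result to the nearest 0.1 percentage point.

Cumulative inflation factor: 1.040 × 1.0734 × 1.023 × 1.070 × 1.0629 × 1.039 ≈ 1.34947.
Nominal growth factor: 1.12000. Real growth factor = 1.12000 / 1.34947 ≈ 0.82996.
Total real return ≈ -17.0043%.

-17.0%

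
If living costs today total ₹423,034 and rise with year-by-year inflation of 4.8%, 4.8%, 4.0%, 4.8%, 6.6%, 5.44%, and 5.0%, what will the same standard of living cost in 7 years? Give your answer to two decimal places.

Cumulative price-level factor: 1.048 × 1.048 × 1.040 × 1.048 × 1.066 × 1.0544 × 1.050 ≈ 1.4127622712.
Multiplying ₹423,034 by the price-level factor gives the future nominal sum.

₹597,646.47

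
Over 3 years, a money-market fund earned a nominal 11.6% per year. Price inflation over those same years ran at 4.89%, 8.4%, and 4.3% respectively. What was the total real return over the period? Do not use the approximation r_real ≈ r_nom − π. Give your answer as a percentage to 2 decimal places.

17.20%

Cumulative inflation factor: 1.0489 × 1.084 × 1.043 ≈ 1.18590.
Nominal growth factor: 1.38993. Real growth factor = 1.38993 / 1.18590 ≈ 1.17205.
Total real return ≈ 17.2047%.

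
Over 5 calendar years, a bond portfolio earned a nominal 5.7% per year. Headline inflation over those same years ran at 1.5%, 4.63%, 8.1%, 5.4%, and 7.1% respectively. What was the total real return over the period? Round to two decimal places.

Cumulative inflation factor: 1.015 × 1.0463 × 1.081 × 1.054 × 1.071 ≈ 1.29592.
Nominal growth factor: 1.31940. Real growth factor = 1.31940 / 1.29592 ≈ 1.01812.
Total real return ≈ 1.8115%.

1.81%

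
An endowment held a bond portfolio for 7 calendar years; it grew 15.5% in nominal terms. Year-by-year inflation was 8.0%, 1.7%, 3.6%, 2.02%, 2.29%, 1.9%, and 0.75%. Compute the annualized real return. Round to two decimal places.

-0.77%

Cumulative inflation factor: 1.080 × 1.017 × 1.036 × 1.0202 × 1.0229 × 1.019 × 1.0075 ≈ 1.21911.
Nominal growth factor: 1.15500. Real growth factor = 1.15500 / 1.21911 ≈ 0.94741.
Annualized: 0.94741^(1/7) − 1 ≈ -0.00769.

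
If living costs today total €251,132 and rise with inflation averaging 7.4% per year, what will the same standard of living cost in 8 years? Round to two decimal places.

€444,566.06

Cumulative price-level factor: (1+7.4%)^8 ≈ 1.7702485646.
Multiplying €251,132 by the price-level factor gives the future nominal sum.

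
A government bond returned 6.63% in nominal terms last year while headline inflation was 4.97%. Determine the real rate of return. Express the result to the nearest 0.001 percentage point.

Real return via the Fisher equation: (1 + 6.63%)/(1 + 4.97%) − 1 = 1.0663/1.0497 − 1 ≈ 0.01581.

1.581%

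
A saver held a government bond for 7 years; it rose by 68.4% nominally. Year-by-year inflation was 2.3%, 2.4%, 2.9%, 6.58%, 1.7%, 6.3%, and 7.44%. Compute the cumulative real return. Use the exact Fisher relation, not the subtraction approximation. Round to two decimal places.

26.20%

Cumulative inflation factor: 1.023 × 1.024 × 1.029 × 1.0658 × 1.017 × 1.063 × 1.0744 ≈ 1.33440.
Nominal growth factor: 1.68400. Real growth factor = 1.68400 / 1.33440 ≈ 1.26199.
Total real return ≈ 26.1988%.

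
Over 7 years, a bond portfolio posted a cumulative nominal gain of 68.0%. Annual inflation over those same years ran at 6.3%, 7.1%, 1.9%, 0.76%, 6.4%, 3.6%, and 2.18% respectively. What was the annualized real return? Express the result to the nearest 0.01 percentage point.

Cumulative inflation factor: 1.063 × 1.071 × 1.019 × 1.0076 × 1.064 × 1.036 × 1.0218 ≈ 1.31660.
Nominal growth factor: 1.68000. Real growth factor = 1.68000 / 1.31660 ≈ 1.27602.
Annualized: 1.27602^(1/7) − 1 ≈ 0.03543.

3.54%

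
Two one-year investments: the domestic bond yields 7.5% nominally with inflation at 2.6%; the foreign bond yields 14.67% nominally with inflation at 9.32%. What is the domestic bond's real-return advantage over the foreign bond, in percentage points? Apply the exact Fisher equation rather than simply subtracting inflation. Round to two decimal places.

The domestic bond real return: 1.075/1.026 − 1 = 4.776%.
The foreign bond real return: 1.1467/1.0932 − 1 = 4.894%.
Difference: 4.776 − 4.894 = -0.118 pp.

-0.12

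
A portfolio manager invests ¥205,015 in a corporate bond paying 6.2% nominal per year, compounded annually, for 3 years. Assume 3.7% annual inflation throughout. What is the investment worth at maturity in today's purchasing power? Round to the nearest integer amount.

Nominal value at maturity: ¥205,015 × (1 + 6.2%)^3 ≈ ¥245,561.
Price-level factor over 3 years: (1 + 3.7%)^3 = 1.115157653.
The maturity value deflated by that factor is the answer in today's purchasing power.

¥220,203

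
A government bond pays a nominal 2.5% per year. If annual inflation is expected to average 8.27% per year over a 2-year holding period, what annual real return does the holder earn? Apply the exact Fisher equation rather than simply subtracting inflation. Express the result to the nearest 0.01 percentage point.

With constant rates the annual real return is the same each year: (1+2.5%)/(1+8.27%) − 1 = -0.05329.

-5.33%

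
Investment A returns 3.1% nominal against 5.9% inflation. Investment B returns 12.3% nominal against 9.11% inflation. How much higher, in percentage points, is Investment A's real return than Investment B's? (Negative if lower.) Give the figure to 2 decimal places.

Investment A real return: 1.031/1.059 − 1 = -2.644%.
Investment B real return: 1.123/1.0911 − 1 = 2.924%.
Difference: -2.644 − 2.924 = -5.568 pp.

-5.57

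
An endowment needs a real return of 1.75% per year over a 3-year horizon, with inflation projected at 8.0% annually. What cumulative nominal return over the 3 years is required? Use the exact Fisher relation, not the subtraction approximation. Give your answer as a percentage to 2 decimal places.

Required annual nominal rate: (1+1.75%)(1+8.0%) − 1 = 9.89%.
Cumulative over 3 years: (1 + 0.0989)^3 − 1 ≈ 0.32701.

32.70%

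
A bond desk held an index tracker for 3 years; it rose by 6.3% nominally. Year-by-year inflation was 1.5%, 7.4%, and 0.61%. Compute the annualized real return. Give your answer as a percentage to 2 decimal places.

-1.04%

Cumulative inflation factor: 1.015 × 1.074 × 1.0061 ≈ 1.09676.
Nominal growth factor: 1.06300. Real growth factor = 1.06300 / 1.09676 ≈ 0.96922.
Annualized: 0.96922^(1/3) − 1 ≈ -0.01037.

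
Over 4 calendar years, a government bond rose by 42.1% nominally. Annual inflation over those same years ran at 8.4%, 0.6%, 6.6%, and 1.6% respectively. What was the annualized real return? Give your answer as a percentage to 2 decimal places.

4.73%

Cumulative inflation factor: 1.084 × 1.006 × 1.066 × 1.016 ≈ 1.18108.
Nominal growth factor: 1.42100. Real growth factor = 1.42100 / 1.18108 ≈ 1.20314.
Annualized: 1.20314^(1/4) − 1 ≈ 0.04732.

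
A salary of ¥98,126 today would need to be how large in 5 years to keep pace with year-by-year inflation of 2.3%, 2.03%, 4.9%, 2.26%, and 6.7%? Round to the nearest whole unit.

¥117,229

Cumulative price-level factor: 1.023 × 1.0203 × 1.049 × 1.0226 × 1.067 ≈ 1.1946734615.
Multiplying ¥98,126 by the price-level factor gives the future nominal sum.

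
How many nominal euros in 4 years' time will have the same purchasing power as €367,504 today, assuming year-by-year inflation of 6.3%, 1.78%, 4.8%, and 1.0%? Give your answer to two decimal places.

Cumulative price-level factor: 1.063 × 1.0178 × 1.048 × 1.010 ≈ 1.1451921635.
The nominal amount required is €367,504 scaled up by that factor.

€420,862.70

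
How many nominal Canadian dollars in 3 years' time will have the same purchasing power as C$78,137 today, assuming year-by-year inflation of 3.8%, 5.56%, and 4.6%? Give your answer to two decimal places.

Cumulative price-level factor: 1.038 × 1.0556 × 1.046 = 1.1461155888.
Multiplying C$78,137 by the price-level factor gives the future nominal sum.

C$89,554.03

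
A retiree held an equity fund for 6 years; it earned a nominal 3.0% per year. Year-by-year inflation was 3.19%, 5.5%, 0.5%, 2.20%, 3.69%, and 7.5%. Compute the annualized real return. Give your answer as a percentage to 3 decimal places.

Cumulative inflation factor: 1.0319 × 1.055 × 1.005 × 1.0220 × 1.0369 × 1.075 ≈ 1.24639.
Nominal growth factor: 1.19405. Real growth factor = 1.19405 / 1.24639 ≈ 0.95801.
Annualized: 0.95801^(1/6) − 1 ≈ -0.00712.

-0.712%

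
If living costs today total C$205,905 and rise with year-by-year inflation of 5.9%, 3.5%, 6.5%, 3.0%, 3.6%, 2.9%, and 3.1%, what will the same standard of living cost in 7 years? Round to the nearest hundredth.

C$272,097.05

Cumulative price-level factor: 1.059 × 1.035 × 1.065 × 1.030 × 1.036 × 1.029 × 1.031 ≈ 1.3214688730.
Multiplying C$205,905 by the price-level factor gives the future nominal sum.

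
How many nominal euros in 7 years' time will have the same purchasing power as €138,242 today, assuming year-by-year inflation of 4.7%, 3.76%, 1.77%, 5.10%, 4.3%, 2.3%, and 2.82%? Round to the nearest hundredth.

Cumulative price-level factor: 1.047 × 1.0376 × 1.0177 × 1.0510 × 1.043 × 1.023 × 1.0282 ≈ 1.2747842144.
Multiplying €138,242 by the price-level factor gives the future nominal sum.

€176,228.72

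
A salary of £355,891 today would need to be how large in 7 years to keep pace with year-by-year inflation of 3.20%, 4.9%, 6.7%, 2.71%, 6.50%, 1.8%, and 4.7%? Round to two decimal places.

Cumulative price-level factor: 1.0320 × 1.049 × 1.067 × 1.0271 × 1.0650 × 1.018 × 1.047 ≈ 1.3467171836.
Multiplying £355,891 by the price-level factor gives the future nominal sum.

£479,284.53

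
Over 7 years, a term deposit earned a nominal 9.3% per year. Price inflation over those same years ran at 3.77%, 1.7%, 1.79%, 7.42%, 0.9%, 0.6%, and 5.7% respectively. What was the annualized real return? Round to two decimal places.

Cumulative inflation factor: 1.0377 × 1.017 × 1.0179 × 1.0742 × 1.009 × 1.006 × 1.057 ≈ 1.23808.
Nominal growth factor: 1.86355. Real growth factor = 1.86355 / 1.23808 ≈ 1.50520.
Annualized: 1.50520^(1/7) − 1 ≈ 0.06016.

6.02%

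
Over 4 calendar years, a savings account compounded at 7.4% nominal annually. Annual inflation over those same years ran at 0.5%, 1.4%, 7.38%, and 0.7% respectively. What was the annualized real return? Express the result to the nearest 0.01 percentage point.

Cumulative inflation factor: 1.005 × 1.014 × 1.0738 × 1.007 ≈ 1.10194.
Nominal growth factor: 1.33051. Real growth factor = 1.33051 / 1.10194 ≈ 1.20743.
Annualized: 1.20743^(1/4) − 1 ≈ 0.04825.

4.83%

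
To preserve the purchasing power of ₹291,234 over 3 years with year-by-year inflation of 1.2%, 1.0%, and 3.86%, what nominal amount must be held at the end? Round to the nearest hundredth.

Cumulative price-level factor: 1.012 × 1.010 × 1.0386 = 1.061573832.
The nominal amount required is ₹291,234 scaled up by that factor.

₹309,166.39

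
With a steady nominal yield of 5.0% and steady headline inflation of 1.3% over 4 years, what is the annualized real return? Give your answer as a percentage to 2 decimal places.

With constant rates the annual real return is the same each year: (1+5.0%)/(1+1.3%) − 1 = 0.03653.

3.65%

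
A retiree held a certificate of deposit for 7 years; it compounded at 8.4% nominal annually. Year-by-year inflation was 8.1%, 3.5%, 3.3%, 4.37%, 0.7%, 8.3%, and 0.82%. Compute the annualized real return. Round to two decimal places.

4.11%

Cumulative inflation factor: 1.081 × 1.035 × 1.033 × 1.0437 × 1.007 × 1.083 × 1.0082 ≈ 1.32631.
Nominal growth factor: 1.75875. Real growth factor = 1.75875 / 1.32631 ≈ 1.32605.
Annualized: 1.32605^(1/7) − 1 ≈ 0.04114.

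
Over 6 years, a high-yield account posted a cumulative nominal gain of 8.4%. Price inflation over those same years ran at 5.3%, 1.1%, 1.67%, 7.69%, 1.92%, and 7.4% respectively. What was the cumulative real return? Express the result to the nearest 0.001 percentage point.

Cumulative inflation factor: 1.053 × 1.011 × 1.0167 × 1.0769 × 1.0192 × 1.074 ≈ 1.27588.
Nominal growth factor: 1.08400. Real growth factor = 1.08400 / 1.27588 ≈ 0.84961.
Total real return ≈ -15.0393%.

-15.039%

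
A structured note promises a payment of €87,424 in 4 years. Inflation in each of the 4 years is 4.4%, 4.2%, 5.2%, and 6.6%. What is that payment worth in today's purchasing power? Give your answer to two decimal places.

€71,662.10

Price-level factor over 4 years: 1.044 × 1.042 × 1.052 × 1.066 ≈ 1.2199475583.
Purchasing power today: €87,424 divided by that factor.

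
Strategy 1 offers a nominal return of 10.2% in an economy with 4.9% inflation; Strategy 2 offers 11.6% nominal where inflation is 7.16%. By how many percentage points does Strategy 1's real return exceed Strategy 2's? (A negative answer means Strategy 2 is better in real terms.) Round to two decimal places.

0.91

Strategy 1 real return: 1.102/1.049 − 1 = 5.052%.
Strategy 2 real return: 1.116/1.0716 − 1 = 4.143%.
Difference: 5.052 − 4.143 = 0.909 pp.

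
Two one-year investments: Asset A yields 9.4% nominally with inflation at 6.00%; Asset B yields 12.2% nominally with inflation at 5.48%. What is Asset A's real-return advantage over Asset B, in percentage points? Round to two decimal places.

-3.16

Asset A real return: 1.094/1.0600 − 1 = 3.208%.
Asset B real return: 1.122/1.0548 − 1 = 6.371%.
Difference: 3.208 − 6.371 = -3.163 pp.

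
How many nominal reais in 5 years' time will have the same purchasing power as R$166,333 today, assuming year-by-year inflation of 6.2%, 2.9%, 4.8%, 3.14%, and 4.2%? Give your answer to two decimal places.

Cumulative price-level factor: 1.062 × 1.029 × 1.048 × 1.0314 × 1.042 ≈ 1.2308241819.
Multiplying R$166,333 by the price-level factor gives the future nominal sum.

R$204,726.68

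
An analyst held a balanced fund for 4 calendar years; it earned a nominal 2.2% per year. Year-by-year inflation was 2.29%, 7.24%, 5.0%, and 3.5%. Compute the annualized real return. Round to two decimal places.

-2.19%

Cumulative inflation factor: 1.0229 × 1.0724 × 1.050 × 1.035 ≈ 1.19212.
Nominal growth factor: 1.09095. Real growth factor = 1.09095 / 1.19212 ≈ 0.91513.
Annualized: 0.91513^(1/4) − 1 ≈ -0.02193.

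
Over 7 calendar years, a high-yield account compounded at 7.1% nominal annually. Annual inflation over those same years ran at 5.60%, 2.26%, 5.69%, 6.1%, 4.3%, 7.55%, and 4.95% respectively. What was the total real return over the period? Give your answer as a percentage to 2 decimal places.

13.38%

Cumulative inflation factor: 1.0560 × 1.0226 × 1.0569 × 1.061 × 1.043 × 1.0755 × 1.0495 ≈ 1.42559.
Nominal growth factor: 1.61632. Real growth factor = 1.61632 / 1.42559 ≈ 1.13378.
Total real return ≈ 13.3784%.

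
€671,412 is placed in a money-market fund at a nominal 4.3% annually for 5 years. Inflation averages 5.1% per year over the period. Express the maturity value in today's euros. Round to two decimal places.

Nominal value at maturity: €671,412 × (1 + 4.3%)^5 ≈ €828,725.38.
Price-level factor over 5 years: (1 + 5.1%)^5 ≈ 1.2823706810.
Dividing the nominal maturity value by the price-level factor gives the value in today's money.

€646,244.80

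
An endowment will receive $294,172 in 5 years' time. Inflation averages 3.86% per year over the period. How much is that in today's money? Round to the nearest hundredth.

$243,421.95

Price-level factor over 5 years: (1 + 3.86%)^5 ≈ 1.2084859102.
Purchasing power today: $294,172 divided by that factor.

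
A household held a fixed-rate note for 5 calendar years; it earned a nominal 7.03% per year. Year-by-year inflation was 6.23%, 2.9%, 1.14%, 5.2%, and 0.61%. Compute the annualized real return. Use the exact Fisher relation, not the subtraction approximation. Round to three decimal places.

Cumulative inflation factor: 1.0623 × 1.029 × 1.0114 × 1.052 × 1.0061 ≈ 1.17015.
Nominal growth factor: 1.40452. Real growth factor = 1.40452 / 1.17015 ≈ 1.20029.
Annualized: 1.20029^(1/5) − 1 ≈ 0.03719.

3.719%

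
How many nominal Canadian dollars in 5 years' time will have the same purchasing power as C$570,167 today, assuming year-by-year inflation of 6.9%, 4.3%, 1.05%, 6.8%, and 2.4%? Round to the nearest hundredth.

Cumulative price-level factor: 1.069 × 1.043 × 1.0105 × 1.068 × 1.024 ≈ 1.2321669078.
Multiplying C$570,167 by the price-level factor gives the future nominal sum.

C$702,540.91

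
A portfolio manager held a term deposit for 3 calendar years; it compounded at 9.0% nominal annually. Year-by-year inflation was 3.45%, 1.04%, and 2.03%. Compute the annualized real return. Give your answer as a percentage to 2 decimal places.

Cumulative inflation factor: 1.0345 × 1.0104 × 1.0203 ≈ 1.06648.
Nominal growth factor: 1.29503. Real growth factor = 1.29503 / 1.06648 ≈ 1.21430.
Annualized: 1.21430^(1/3) − 1 ≈ 0.06686.

6.69%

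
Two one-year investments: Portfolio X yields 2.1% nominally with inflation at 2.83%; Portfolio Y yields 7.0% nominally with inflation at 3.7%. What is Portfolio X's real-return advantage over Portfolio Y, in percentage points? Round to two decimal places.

-3.89

Portfolio X real return: 1.021/1.0283 − 1 = -0.710%.
Portfolio Y real return: 1.070/1.037 − 1 = 3.182%.
Difference: -0.710 − 3.182 = -3.892 pp.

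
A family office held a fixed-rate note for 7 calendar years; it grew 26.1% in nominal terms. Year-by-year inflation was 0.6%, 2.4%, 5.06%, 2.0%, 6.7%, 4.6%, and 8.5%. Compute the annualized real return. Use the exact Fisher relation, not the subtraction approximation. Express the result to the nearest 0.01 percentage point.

Cumulative inflation factor: 1.006 × 1.024 × 1.0506 × 1.020 × 1.067 × 1.046 × 1.085 ≈ 1.33678.
Nominal growth factor: 1.26100. Real growth factor = 1.26100 / 1.33678 ≈ 0.94331.
Annualized: 0.94331^(1/7) − 1 ≈ -0.00830.

-0.83%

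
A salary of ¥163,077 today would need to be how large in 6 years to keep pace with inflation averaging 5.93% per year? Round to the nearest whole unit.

Cumulative price-level factor: (1+5.93%)^6 ≈ 1.4129078359.
Multiplying ¥163,077 by the price-level factor gives the future nominal sum.

¥230,413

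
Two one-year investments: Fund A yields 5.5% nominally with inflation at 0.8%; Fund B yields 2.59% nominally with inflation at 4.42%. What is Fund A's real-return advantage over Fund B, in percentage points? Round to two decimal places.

6.42

Fund A real return: 1.055/1.008 − 1 = 4.663%.
Fund B real return: 1.0259/1.0442 − 1 = -1.753%.
Difference: 4.663 − (-1.753) = 6.416 pp.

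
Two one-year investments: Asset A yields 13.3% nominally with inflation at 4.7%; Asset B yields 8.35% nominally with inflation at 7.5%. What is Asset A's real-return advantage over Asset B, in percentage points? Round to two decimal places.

Asset A real return: 1.133/1.047 − 1 = 8.214%.
Asset B real return: 1.0835/1.075 − 1 = 0.791%.
Difference: 8.214 − 0.791 = 7.423 pp.

7.42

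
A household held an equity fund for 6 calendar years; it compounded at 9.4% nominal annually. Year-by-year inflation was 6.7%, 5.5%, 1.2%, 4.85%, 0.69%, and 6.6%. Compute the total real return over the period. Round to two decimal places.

Cumulative inflation factor: 1.067 × 1.055 × 1.012 × 1.0485 × 1.0069 × 1.066 ≈ 1.28206.
Nominal growth factor: 1.71437. Real growth factor = 1.71437 / 1.28206 ≈ 1.33719.
Total real return ≈ 33.7194%.

33.72%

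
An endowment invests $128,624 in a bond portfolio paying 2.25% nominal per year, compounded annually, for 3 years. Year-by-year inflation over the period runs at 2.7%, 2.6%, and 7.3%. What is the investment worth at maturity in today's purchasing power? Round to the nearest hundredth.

$121,617.04

Nominal value at maturity: $128,624 × (1 + 2.25%)^3 ≈ $137,502.93.
Price-level factor over 3 years: 1.027 × 1.026 × 1.073 = 1.130622246.
Dividing the nominal maturity value by the price-level factor gives the value in today's money.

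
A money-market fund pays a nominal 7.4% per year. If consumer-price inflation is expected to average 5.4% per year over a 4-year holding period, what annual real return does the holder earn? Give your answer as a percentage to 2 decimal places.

1.90%

With constant rates the annual real return is the same each year: (1+7.4%)/(1+5.4%) − 1 = 0.01898.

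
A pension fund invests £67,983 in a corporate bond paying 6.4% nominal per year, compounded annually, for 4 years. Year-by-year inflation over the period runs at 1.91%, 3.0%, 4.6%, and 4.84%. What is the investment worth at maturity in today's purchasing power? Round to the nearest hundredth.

Nominal value at maturity: £67,983 × (1 + 6.4%)^4 ≈ £87,129.82.
Price-level factor over 4 years: 1.0191 × 1.030 × 1.046 × 1.0484 ≈ 1.1510991232.
Dividing the nominal maturity value by the price-level factor gives the value in today's money.

£75,692.72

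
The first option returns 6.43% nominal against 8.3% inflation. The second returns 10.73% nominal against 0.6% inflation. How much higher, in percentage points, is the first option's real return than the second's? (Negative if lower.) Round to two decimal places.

-11.80

The first option real return: 1.0643/1.083 − 1 = -1.727%.
The second real return: 1.1073/1.006 − 1 = 10.070%.
Difference: -1.727 − 10.070 = -11.797 pp.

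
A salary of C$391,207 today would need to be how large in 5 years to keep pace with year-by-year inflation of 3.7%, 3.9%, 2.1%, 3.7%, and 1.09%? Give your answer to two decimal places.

Cumulative price-level factor: 1.037 × 1.039 × 1.021 × 1.037 × 1.0109 ≈ 1.1532062806.
The nominal amount required is C$391,207 scaled up by that factor.

C$451,142.37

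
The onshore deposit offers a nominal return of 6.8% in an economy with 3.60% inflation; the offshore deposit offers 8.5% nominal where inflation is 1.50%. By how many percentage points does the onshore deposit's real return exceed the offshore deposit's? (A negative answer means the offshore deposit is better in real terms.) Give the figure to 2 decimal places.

The onshore deposit real return: 1.068/1.0360 − 1 = 3.089%.
The offshore deposit real return: 1.085/1.0150 − 1 = 6.897%.
Difference: 3.089 − 6.897 = -3.808 pp.

-3.81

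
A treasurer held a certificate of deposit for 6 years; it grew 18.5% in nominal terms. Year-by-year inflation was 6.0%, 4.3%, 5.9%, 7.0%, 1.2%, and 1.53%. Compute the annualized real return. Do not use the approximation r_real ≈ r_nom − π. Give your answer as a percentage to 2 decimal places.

Cumulative inflation factor: 1.060 × 1.043 × 1.059 × 1.070 × 1.012 × 1.0153 ≈ 1.28720.
Nominal growth factor: 1.18500. Real growth factor = 1.18500 / 1.28720 ≈ 0.92061.
Annualized: 0.92061^(1/6) − 1 ≈ -0.01369.

-1.37%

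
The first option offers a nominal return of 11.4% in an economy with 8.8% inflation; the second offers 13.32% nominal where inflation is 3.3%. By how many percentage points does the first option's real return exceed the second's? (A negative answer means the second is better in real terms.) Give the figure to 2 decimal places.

-7.31

The first option real return: 1.114/1.088 − 1 = 2.390%.
The second real return: 1.1332/1.033 − 1 = 9.700%.
Difference: 2.390 − 9.700 = -7.310 pp.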